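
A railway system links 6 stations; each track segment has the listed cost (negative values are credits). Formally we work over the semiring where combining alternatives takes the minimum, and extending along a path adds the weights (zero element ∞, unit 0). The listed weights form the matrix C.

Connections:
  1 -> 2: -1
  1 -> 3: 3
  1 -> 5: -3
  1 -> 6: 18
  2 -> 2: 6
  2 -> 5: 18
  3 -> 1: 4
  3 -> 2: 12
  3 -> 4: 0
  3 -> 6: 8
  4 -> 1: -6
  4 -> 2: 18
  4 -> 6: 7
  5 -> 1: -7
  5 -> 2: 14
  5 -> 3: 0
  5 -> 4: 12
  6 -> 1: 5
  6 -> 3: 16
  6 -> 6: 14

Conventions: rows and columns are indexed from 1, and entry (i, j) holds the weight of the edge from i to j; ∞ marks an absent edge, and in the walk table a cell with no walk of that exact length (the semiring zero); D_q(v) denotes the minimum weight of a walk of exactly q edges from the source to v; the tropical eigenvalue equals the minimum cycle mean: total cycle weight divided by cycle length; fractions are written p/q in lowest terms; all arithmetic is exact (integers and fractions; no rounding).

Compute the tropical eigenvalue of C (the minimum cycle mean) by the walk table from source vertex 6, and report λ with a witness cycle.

q=0: [∞, ∞, ∞, ∞, ∞, 0]
q=1: [5, ∞, 16, ∞, ∞, 14]
q=2: [19, 4, 8, 16, 2, 23]
q=3: [-5, 10, 2, 8, 16, 16]
q=4: [2, -6, -2, 2, -8, 10]
q=5: [-15, 0, -8, -2, -1, 6]
q=6: [-8, -16, -12, -8, -18, 0]
Optimal cycle mean attained by: cycle 1->5->1, total (-3) + (-7), length 2.
Answer: λ = -5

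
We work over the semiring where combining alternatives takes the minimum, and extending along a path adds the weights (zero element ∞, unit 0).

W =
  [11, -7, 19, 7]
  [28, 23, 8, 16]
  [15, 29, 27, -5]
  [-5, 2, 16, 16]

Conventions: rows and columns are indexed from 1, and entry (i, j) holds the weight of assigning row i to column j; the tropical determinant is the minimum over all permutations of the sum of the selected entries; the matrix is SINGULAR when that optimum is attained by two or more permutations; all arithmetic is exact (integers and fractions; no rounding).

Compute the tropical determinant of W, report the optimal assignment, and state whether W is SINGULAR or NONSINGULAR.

σ = (1, 2, 3, 4): 11 + 23 + 27 + 16 = 77
σ = (1, 2, 4, 3): 11 + 23 + (-5) + 16 = 45
σ = (1, 3, 2, 4): 11 + 8 + 29 + 16 = 64
σ = (1, 3, 4, 2): 11 + 8 + (-5) + 2 = 16
σ = (1, 4, 2, 3): 11 + 16 + 29 + 16 = 72
σ = (1, 4, 3, 2): 11 + 16 + 27 + 2 = 56
σ = (2, 1, 3, 4): (-7) + 28 + 27 + 16 = 64
σ = (2, 1, 4, 3): (-7) + 28 + (-5) + 16 = 32
σ = (2, 3, 1, 4): (-7) + 8 + 15 + 16 = 32
σ = (2, 3, 4, 1): (-7) + 8 + (-5) + (-5) = -9
σ = (2, 4, 1, 3): (-7) + 16 + 15 + 16 = 40
σ = (2, 4, 3, 1): (-7) + 16 + 27 + (-5) = 31
σ = (3, 1, 2, 4): 19 + 28 + 29 + 16 = 92
σ = (3, 1, 4, 2): 19 + 28 + (-5) + 2 = 44
σ = (3, 2, 1, 4): 19 + 23 + 15 + 16 = 73
σ = (3, 2, 4, 1): 19 + 23 + (-5) + (-5) = 32
σ = (3, 4, 1, 2): 19 + 16 + 15 + 2 = 52
σ = (3, 4, 2, 1): 19 + 16 + 29 + (-5) = 59
σ = (4, 1, 2, 3): 7 + 28 + 29 + 16 = 80
σ = (4, 1, 3, 2): 7 + 28 + 27 + 2 = 64
σ = (4, 2, 1, 3): 7 + 23 + 15 + 16 = 61
σ = (4, 2, 3, 1): 7 + 23 + 27 + (-5) = 52
σ = (4, 3, 1, 2): 7 + 8 + 15 + 2 = 32
σ = (4, 3, 2, 1): 7 + 8 + 29 + (-5) = 39
Optimal value attained by: σ = (2, 3, 4, 1).
Answer: det⊕(W) = -9; verdict: NONSINGULAR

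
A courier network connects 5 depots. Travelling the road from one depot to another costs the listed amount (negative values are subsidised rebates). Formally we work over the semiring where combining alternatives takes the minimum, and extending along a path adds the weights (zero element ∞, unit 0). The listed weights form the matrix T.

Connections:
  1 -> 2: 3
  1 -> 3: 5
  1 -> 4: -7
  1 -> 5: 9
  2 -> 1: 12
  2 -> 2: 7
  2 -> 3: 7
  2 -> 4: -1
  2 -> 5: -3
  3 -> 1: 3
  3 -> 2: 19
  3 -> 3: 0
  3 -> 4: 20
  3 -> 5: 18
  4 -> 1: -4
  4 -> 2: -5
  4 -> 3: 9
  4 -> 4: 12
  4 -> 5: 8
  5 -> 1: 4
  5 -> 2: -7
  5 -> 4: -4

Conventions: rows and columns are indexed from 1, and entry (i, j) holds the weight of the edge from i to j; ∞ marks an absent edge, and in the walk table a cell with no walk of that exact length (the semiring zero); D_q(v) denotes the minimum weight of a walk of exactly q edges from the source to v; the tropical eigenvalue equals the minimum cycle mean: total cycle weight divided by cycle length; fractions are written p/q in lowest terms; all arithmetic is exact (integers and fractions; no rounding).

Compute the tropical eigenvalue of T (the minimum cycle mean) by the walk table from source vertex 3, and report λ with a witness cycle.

q=0: [∞, ∞, 0, ∞, ∞]
q=1: [3, 19, 0, 20, 18]
q=2: [3, 6, 0, -4, 12]
q=3: [-8, -9, 0, -4, 3]
q=4: [-8, -9, -3, -15, -12]
q=5: [-19, -20, -6, -16, -12]
Optimal cycle mean attained by: cycle 1->4->1, total (-7) + (-4), length 2.
Answer: λ = -11/2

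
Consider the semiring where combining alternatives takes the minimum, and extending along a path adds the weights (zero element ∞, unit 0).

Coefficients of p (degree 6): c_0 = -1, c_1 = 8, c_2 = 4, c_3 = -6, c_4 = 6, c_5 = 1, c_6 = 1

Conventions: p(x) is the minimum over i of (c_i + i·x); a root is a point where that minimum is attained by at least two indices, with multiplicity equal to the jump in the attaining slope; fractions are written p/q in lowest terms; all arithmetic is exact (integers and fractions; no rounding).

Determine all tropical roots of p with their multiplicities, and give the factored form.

hull edge (i=0, c=-1) to (i=3, c=-6): slope -5/3, span 3
hull edge (i=3, c=-6) to (i=6, c=1): slope 7/3, span 3
Factored form: p(x) = 1 ⊗ (x ⊕ (-7/3)) ⊗ (x ⊕ (-7/3)) ⊗ (x ⊕ (-7/3)) ⊗ (x ⊕ 5/3) ⊗ (x ⊕ 5/3) ⊗ (x ⊕ 5/3)
Answer: roots = -7/3 (mult 3), 5/3 (mult 3)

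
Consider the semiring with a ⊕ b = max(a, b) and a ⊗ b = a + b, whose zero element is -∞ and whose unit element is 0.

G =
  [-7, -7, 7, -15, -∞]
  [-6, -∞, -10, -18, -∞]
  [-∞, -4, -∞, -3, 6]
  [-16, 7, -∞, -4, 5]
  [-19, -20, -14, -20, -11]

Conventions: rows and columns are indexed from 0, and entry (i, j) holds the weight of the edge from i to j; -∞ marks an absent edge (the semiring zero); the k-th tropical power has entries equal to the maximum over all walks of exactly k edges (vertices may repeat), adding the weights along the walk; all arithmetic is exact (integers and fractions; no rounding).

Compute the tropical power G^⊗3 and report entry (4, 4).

G^⊗2:
  [-13, 3, 0, 4, 13]
  [-13, -11, 1, -13, -4]
  [-10, 4, -8, -7, 2]
  [1, 3, -3, -8, 1]
  [-26, -13, -12, -17, -8]
G^⊗3:
  [-3, 11, -1, 0, 9]
  [-17, -3, -6, -2, 7]
  [-2, 0, -3, -11, -2]
  [-3, -1, 8, -6, 3]
  [-19, -10, -19, -15, -6]
Key observation: the optimum is the walk 4->0->2->4, with weight (-19) + 7 + 6 = -6.
Optimal value attained by: walk 4->0->2->4.
Answer: (G^⊗3)[4][4] = -6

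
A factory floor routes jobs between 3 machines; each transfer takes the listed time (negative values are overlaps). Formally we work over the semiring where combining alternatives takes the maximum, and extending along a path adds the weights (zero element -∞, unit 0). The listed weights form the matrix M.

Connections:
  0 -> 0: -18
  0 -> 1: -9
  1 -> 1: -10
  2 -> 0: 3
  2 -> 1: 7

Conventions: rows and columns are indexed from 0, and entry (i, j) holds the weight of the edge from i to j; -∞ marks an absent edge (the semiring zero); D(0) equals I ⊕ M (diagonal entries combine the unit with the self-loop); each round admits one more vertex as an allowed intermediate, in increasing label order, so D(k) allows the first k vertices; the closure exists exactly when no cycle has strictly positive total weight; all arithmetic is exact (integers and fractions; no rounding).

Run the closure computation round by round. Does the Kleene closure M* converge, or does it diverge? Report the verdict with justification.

D(0):
  [0, -9, -∞]
  [-∞, 0, -∞]
  [3, 7, 0]
D(1):
  [0, -9, -∞]
  [-∞, 0, -∞]
  [3, 7, 0]
D(2):
  [0, -9, -∞]
  [-∞, 0, -∞]
  [3, 7, 0]
D(3):
  [0, -9, -∞]
  [-∞, 0, -∞]
  [3, 7, 0]
Key observation: every diagonal entry stays at the unit through all rounds, so no improving cycle exists.
Answer: CONVERGES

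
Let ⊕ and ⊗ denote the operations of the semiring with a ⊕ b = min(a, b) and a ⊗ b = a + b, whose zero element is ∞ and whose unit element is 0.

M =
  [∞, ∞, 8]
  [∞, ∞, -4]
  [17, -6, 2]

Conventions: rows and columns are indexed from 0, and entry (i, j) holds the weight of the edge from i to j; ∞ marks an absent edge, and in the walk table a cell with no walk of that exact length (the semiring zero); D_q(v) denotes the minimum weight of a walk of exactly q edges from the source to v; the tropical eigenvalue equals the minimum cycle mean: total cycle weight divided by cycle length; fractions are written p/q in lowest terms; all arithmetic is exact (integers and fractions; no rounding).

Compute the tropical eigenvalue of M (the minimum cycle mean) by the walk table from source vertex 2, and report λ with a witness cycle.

q=0: [∞, ∞, 0]
q=1: [17, -6, 2]
q=2: [19, -4, -10]
q=3: [7, -16, -8]
Optimal cycle mean attained by: cycle 1->2->1, total (-4) + (-6), length 2.
Answer: λ = -5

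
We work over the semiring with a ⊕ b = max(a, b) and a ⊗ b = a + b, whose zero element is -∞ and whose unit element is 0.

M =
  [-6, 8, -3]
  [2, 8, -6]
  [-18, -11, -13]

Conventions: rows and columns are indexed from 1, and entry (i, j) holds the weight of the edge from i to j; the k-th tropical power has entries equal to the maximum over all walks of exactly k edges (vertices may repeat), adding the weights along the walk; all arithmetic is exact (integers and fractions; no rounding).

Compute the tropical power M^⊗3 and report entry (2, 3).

M^⊗2:
  [10, 16, 2]
  [10, 16, 2]
  [-9, -3, -17]
M^⊗3:
  [18, 24, 10]
  [18, 24, 10]
  [-1, 5, -9]
Key observation: the optimum is the walk 2->2->2->3, with weight 8 + 8 + (-6) = 10.
Optimal value attained by: walk 2->2->2->3.
Answer: (M^⊗3)[2][3] = 10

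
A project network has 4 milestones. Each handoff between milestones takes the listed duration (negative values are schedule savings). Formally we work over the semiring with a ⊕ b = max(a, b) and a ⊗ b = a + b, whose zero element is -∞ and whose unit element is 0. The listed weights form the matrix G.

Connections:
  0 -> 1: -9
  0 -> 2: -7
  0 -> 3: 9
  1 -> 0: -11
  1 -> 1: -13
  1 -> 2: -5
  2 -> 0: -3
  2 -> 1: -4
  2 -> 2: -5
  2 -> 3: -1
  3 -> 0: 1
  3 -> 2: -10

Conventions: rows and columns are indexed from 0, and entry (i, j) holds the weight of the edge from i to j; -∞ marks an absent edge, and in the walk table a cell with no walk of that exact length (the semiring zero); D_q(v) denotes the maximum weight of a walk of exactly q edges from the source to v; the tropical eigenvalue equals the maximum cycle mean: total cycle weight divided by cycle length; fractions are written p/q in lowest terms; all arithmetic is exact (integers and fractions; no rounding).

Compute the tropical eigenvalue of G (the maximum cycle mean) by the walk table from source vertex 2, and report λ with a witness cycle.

q=0: [-∞, -∞, 0, -∞]
q=1: [-3, -4, -5, -1]
q=2: [0, -9, -9, 6]
q=3: [7, -9, -4, 9]
q=4: [10, -2, 0, 16]
Optimal cycle mean attained by: cycle 0->3->0, total 9 + 1, length 2.
Answer: λ = 5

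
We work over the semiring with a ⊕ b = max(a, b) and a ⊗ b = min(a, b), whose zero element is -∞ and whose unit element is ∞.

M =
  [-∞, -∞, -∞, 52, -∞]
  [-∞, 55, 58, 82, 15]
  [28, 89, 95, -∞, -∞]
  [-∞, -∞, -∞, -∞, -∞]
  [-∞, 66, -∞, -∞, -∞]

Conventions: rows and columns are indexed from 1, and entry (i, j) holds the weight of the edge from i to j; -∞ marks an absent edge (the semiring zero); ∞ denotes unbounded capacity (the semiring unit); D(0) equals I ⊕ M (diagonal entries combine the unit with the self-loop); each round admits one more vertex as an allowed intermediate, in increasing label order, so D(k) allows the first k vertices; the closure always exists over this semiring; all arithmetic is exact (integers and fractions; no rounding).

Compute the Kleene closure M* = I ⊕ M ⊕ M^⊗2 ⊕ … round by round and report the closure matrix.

D(0):
  [∞, -∞, -∞, 52, -∞]
  [-∞, ∞, 58, 82, 15]
  [28, 89, ∞, -∞, -∞]
  [-∞, -∞, -∞, ∞, -∞]
  [-∞, 66, -∞, -∞, ∞]
D(1):
  [∞, -∞, -∞, 52, -∞]
  [-∞, ∞, 58, 82, 15]
  [28, 89, ∞, 28, -∞]
  [-∞, -∞, -∞, ∞, -∞]
  [-∞, 66, -∞, -∞, ∞]
D(2):
  [∞, -∞, -∞, 52, -∞]
  [-∞, ∞, 58, 82, 15]
  [28, 89, ∞, 82, 15]
  [-∞, -∞, -∞, ∞, -∞]
  [-∞, 66, 58, 66, ∞]
D(3):
  [∞, -∞, -∞, 52, -∞]
  [28, ∞, 58, 82, 15]
  [28, 89, ∞, 82, 15]
  [-∞, -∞, -∞, ∞, -∞]
  [28, 66, 58, 66, ∞]
D(4):
  [∞, -∞, -∞, 52, -∞]
  [28, ∞, 58, 82, 15]
  [28, 89, ∞, 82, 15]
  [-∞, -∞, -∞, ∞, -∞]
  [28, 66, 58, 66, ∞]
D(5):
  [∞, -∞, -∞, 52, -∞]
  [28, ∞, 58, 82, 15]
  [28, 89, ∞, 82, 15]
  [-∞, -∞, -∞, ∞, -∞]
  [28, 66, 58, 66, ∞]
Answer: M* = [[∞, -∞, -∞, 52, -∞], [28, ∞, 58, 82, 15], [28, 89, ∞, 82, 15], [-∞, -∞, -∞, ∞, -∞], [28, 66, 58, 66, ∞]]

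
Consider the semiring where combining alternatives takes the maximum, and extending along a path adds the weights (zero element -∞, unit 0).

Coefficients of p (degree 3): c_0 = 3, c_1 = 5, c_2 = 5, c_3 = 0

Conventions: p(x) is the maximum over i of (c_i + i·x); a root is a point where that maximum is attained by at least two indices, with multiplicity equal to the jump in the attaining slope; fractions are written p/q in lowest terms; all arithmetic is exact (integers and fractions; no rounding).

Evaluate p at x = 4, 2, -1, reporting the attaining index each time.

p(4) = max(3+0·4=3, 5+1·4=9, 5+2·4=13, 0+3·4=12) = 13 (attained by i=2)
p(2) = max(3+0·2=3, 5+1·2=7, 5+2·2=9, 0+3·2=6) = 9 (attained by i=2)
p(-1) = max(3+0·(-1)=3, 5+1·(-1)=4, 5+2·(-1)=3, 0+3·(-1)=-3) = 4 (attained by i=1)
Answer: p(4) = 13; p(2) = 9; p(-1) = 4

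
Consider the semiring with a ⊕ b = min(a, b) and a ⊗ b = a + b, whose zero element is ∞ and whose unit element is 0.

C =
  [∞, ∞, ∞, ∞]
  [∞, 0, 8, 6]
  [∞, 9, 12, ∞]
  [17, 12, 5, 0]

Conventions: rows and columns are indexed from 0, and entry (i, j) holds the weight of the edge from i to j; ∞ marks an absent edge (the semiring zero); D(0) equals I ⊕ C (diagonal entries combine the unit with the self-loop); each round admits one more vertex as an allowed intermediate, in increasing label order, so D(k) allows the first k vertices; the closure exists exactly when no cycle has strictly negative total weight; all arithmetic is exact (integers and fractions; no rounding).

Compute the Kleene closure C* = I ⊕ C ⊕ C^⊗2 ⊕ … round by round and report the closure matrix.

D(0):
  [0, ∞, ∞, ∞]
  [∞, 0, 8, 6]
  [∞, 9, 0, ∞]
  [17, 12, 5, 0]
D(1):
  [0, ∞, ∞, ∞]
  [∞, 0, 8, 6]
  [∞, 9, 0, ∞]
  [17, 12, 5, 0]
D(2):
  [0, ∞, ∞, ∞]
  [∞, 0, 8, 6]
  [∞, 9, 0, 15]
  [17, 12, 5, 0]
D(3):
  [0, ∞, ∞, ∞]
  [∞, 0, 8, 6]
  [∞, 9, 0, 15]
  [17, 12, 5, 0]
D(4):
  [0, ∞, ∞, ∞]
  [23, 0, 8, 6]
  [32, 9, 0, 15]
  [17, 12, 5, 0]
Answer: C* = [[0, ∞, ∞, ∞], [23, 0, 8, 6], [32, 9, 0, 15], [17, 12, 5, 0]]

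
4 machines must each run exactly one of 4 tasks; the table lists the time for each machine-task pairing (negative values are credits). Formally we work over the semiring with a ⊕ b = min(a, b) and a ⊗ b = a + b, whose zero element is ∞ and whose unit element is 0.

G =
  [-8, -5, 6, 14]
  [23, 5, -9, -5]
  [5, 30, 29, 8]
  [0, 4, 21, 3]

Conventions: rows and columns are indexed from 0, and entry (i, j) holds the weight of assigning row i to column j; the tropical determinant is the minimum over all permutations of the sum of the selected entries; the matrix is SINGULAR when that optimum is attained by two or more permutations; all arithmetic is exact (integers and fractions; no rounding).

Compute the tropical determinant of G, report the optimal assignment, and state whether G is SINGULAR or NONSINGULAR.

σ = (0, 1, 2, 3): (-8) + 5 + 29 + 3 = 29
σ = (0, 1, 3, 2): (-8) + 5 + 8 + 21 = 26
σ = (0, 2, 1, 3): (-8) + (-9) + 30 + 3 = 16
σ = (0, 2, 3, 1): (-8) + (-9) + 8 + 4 = -5
σ = (0, 3, 1, 2): (-8) + (-5) + 30 + 21 = 38
σ = (0, 3, 2, 1): (-8) + (-5) + 29 + 4 = 20
σ = (1, 0, 2, 3): (-5) + 23 + 29 + 3 = 50
σ = (1, 0, 3, 2): (-5) + 23 + 8 + 21 = 47
σ = (1, 2, 0, 3): (-5) + (-9) + 5 + 3 = -6
σ = (1, 2, 3, 0): (-5) + (-9) + 8 + 0 = -6
σ = (1, 3, 0, 2): (-5) + (-5) + 5 + 21 = 16
σ = (1, 3, 2, 0): (-5) + (-5) + 29 + 0 = 19
σ = (2, 0, 1, 3): 6 + 23 + 30 + 3 = 62
σ = (2, 0, 3, 1): 6 + 23 + 8 + 4 = 41
σ = (2, 1, 0, 3): 6 + 5 + 5 + 3 = 19
σ = (2, 1, 3, 0): 6 + 5 + 8 + 0 = 19
σ = (2, 3, 0, 1): 6 + (-5) + 5 + 4 = 10
σ = (2, 3, 1, 0): 6 + (-5) + 30 + 0 = 31
σ = (3, 0, 1, 2): 14 + 23 + 30 + 21 = 88
σ = (3, 0, 2, 1): 14 + 23 + 29 + 4 = 70
σ = (3, 1, 0, 2): 14 + 5 + 5 + 21 = 45
σ = (3, 1, 2, 0): 14 + 5 + 29 + 0 = 48
σ = (3, 2, 0, 1): 14 + (-9) + 5 + 4 = 14
σ = (3, 2, 1, 0): 14 + (-9) + 30 + 0 = 35
Optimal value attained by: σ = (1, 2, 0, 3).
Answer: det⊕(G) = -6; verdict: SINGULAR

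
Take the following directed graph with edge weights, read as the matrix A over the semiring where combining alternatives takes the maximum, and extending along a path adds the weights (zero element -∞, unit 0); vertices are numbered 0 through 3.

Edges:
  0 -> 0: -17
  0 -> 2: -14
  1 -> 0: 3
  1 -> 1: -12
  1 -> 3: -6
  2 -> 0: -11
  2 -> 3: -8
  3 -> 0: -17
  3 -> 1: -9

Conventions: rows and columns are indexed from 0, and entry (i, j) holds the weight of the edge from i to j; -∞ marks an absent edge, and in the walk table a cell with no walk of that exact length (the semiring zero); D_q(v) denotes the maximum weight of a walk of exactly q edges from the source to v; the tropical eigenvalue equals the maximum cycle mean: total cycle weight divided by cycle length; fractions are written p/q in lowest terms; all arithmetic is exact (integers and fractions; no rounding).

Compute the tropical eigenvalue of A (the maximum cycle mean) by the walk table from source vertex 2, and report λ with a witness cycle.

q=0: [-∞, -∞, 0, -∞]
q=1: [-11, -∞, -∞, -8]
q=2: [-25, -17, -25, -∞]
q=3: [-14, -29, -39, -23]
q=4: [-26, -32, -28, -35]
Optimal cycle mean attained by: cycle 0->2->3->1->0, total (-14) + (-8) + (-9) + 3, length 4.
Answer: λ = -7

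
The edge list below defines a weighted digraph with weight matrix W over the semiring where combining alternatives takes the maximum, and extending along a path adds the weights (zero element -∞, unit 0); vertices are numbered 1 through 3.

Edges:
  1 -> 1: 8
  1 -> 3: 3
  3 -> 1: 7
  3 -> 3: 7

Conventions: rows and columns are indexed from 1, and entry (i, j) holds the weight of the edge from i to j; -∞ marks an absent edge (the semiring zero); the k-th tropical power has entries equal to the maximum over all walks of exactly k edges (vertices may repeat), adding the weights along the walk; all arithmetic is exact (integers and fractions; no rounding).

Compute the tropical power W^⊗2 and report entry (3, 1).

W^⊗2:
  [16, -∞, 11]
  [-∞, -∞, -∞]
  [15, -∞, 14]
Key observation: the optimum is the walk 3->1->1, with weight 7 + 8 = 15.
Optimal value attained by: walk 3->1->1.
Answer: (W^⊗2)[3][1] = 15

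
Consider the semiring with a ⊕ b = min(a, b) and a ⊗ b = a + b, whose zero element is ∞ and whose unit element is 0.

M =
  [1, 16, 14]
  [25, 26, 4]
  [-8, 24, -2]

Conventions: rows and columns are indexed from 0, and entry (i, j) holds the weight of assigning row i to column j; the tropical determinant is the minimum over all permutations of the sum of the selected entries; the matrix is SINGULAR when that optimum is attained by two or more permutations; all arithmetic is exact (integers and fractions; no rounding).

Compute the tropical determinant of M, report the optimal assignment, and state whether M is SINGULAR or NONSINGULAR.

σ = (0, 1, 2): 1 + 26 + (-2) = 25
σ = (0, 2, 1): 1 + 4 + 24 = 29
σ = (1, 0, 2): 16 + 25 + (-2) = 39
σ = (1, 2, 0): 16 + 4 + (-8) = 12
σ = (2, 0, 1): 14 + 25 + 24 = 63
σ = (2, 1, 0): 14 + 26 + (-8) = 32
Optimal value attained by: σ = (1, 2, 0).
Answer: det⊕(M) = 12; verdict: NONSINGULAR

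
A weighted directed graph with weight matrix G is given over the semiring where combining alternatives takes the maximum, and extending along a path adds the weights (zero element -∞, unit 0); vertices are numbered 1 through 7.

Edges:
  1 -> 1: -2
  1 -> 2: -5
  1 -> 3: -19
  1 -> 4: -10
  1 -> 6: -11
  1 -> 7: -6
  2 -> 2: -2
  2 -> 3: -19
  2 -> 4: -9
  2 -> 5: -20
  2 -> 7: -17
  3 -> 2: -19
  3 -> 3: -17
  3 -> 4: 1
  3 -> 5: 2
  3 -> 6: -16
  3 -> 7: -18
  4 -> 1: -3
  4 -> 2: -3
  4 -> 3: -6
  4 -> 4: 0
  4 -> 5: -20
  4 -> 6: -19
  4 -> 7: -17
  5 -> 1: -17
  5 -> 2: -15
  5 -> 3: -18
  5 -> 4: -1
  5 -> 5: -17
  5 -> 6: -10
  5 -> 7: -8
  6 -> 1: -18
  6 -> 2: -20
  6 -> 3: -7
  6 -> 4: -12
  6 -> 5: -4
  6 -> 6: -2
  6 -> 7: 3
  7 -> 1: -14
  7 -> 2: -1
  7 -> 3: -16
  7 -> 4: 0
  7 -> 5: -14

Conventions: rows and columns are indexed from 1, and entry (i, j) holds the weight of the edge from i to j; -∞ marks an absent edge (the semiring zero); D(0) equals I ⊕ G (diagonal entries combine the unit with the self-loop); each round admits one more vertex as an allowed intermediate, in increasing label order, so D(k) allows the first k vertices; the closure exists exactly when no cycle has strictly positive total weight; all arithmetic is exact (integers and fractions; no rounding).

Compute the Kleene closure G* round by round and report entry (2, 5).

D(0):
  [0, -5, -19, -10, -∞, -11, -6]
  [-∞, 0, -19, -9, -20, -∞, -17]
  [-∞, -19, 0, 1, 2, -16, -18]
  [-3, -3, -6, 0, -20, -19, -17]
  [-17, -15, -18, -1, 0, -10, -8]
  [-18, -20, -7, -12, -4, 0, 3]
  [-14, -1, -16, 0, -14, -∞, 0]
D(1):
  [0, -5, -19, -10, -∞, -11, -6]
  [-∞, 0, -19, -9, -20, -∞, -17]
  [-∞, -19, 0, 1, 2, -16, -18]
  [-3, -3, -6, 0, -20, -14, -9]
  [-17, -15, -18, -1, 0, -10, -8]
  [-18, -20, -7, -12, -4, 0, 3]
  [-14, -1, -16, 0, -14, -25, 0]
D(2):
  [0, -5, -19, -10, -25, -11, -6]
  [-∞, 0, -19, -9, -20, -∞, -17]
  [-∞, -19, 0, 1, 2, -16, -18]
  [-3, -3, -6, 0, -20, -14, -9]
  [-17, -15, -18, -1, 0, -10, -8]
  [-18, -20, -7, -12, -4, 0, 3]
  [-14, -1, -16, 0, -14, -25, 0]
D(3):
  [0, -5, -19, -10, -17, -11, -6]
  [-∞, 0, -19, -9, -17, -35, -17]
  [-∞, -19, 0, 1, 2, -16, -18]
  [-3, -3, -6, 0, -4, -14, -9]
  [-17, -15, -18, -1, 0, -10, -8]
  [-18, -20, -7, -6, -4, 0, 3]
  [-14, -1, -16, 0, -14, -25, 0]
D(4):
  [0, -5, -16, -10, -14, -11, -6]
  [-12, 0, -15, -9, -13, -23, -17]
  [-2, -2, 0, 1, 2, -13, -8]
  [-3, -3, -6, 0, -4, -14, -9]
  [-4, -4, -7, -1, 0, -10, -8]
  [-9, -9, -7, -6, -4, 0, 3]
  [-3, -1, -6, 0, -4, -14, 0]
D(5):
  [0, -5, -16, -10, -14, -11, -6]
  [-12, 0, -15, -9, -13, -23, -17]
  [-2, -2, 0, 1, 2, -8, -6]
  [-3, -3, -6, 0, -4, -14, -9]
  [-4, -4, -7, -1, 0, -10, -8]
  [-8, -8, -7, -5, -4, 0, 3]
  [-3, -1, -6, 0, -4, -14, 0]
D(6):
  [0, -5, -16, -10, -14, -11, -6]
  [-12, 0, -15, -9, -13, -23, -17]
  [-2, -2, 0, 1, 2, -8, -5]
  [-3, -3, -6, 0, -4, -14, -9]
  [-4, -4, -7, -1, 0, -10, -7]
  [-8, -8, -7, -5, -4, 0, 3]
  [-3, -1, -6, 0, -4, -14, 0]
D(7):
  [0, -5, -12, -6, -10, -11, -6]
  [-12, 0, -15, -9, -13, -23, -17]
  [-2, -2, 0, 1, 2, -8, -5]
  [-3, -3, -6, 0, -4, -14, -9]
  [-4, -4, -7, -1, 0, -10, -7]
  [0, 2, -3, 3, -1, 0, 3]
  [-3, -1, -6, 0, -4, -14, 0]
Answer: G*[2][5] = -13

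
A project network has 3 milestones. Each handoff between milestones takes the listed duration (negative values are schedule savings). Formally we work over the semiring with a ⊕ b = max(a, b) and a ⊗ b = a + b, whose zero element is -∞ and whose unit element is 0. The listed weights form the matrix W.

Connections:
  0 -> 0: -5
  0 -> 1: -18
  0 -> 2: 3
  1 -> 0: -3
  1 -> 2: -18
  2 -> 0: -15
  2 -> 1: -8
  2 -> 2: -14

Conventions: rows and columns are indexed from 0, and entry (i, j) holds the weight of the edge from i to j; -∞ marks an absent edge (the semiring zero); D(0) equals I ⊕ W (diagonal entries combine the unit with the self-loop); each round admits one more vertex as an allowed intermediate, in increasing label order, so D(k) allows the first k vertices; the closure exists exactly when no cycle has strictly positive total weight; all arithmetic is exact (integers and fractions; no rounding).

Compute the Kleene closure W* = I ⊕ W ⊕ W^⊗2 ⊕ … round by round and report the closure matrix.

D(0):
  [0, -18, 3]
  [-3, 0, -18]
  [-15, -8, 0]
D(1):
  [0, -18, 3]
  [-3, 0, 0]
  [-15, -8, 0]
D(2):
  [0, -18, 3]
  [-3, 0, 0]
  [-11, -8, 0]
D(3):
  [0, -5, 3]
  [-3, 0, 0]
  [-11, -8, 0]
Answer: W* = [[0, -5, 3], [-3, 0, 0], [-11, -8, 0]]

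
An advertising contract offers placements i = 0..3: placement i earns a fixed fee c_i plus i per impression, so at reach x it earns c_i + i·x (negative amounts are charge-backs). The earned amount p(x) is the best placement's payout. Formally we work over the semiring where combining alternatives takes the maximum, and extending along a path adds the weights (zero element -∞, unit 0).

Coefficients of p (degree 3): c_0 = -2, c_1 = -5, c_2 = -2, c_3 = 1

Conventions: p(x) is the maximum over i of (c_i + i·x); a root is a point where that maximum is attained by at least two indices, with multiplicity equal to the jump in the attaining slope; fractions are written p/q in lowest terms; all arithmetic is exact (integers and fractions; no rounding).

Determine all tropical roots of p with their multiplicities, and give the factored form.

hull edge (i=0, c=-2) to (i=3, c=1): slope 1, span 3
Factored form: p(x) = 1 ⊗ (x ⊕ (-1)) ⊗ (x ⊕ (-1)) ⊗ (x ⊕ (-1))
Answer: roots = -1 (mult 3)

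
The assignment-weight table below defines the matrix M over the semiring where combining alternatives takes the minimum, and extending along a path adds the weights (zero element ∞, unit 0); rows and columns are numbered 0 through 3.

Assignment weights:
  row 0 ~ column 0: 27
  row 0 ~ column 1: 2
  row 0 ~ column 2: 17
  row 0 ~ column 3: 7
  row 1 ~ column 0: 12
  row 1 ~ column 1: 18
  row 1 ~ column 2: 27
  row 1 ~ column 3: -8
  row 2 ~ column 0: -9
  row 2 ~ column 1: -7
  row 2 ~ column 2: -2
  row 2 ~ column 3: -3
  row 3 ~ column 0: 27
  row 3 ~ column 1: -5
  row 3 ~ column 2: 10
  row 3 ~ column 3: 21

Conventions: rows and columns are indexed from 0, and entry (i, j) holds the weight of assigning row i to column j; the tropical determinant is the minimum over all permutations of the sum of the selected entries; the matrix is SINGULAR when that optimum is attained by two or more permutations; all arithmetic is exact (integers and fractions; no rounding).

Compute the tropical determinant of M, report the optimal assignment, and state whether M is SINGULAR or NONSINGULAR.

σ = (0, 1, 2, 3): 27 + 18 + (-2) + 21 = 64
σ = (0, 1, 3, 2): 27 + 18 + (-3) + 10 = 52
σ = (0, 2, 1, 3): 27 + 27 + (-7) + 21 = 68
σ = (0, 2, 3, 1): 27 + 27 + (-3) + (-5) = 46
σ = (0, 3, 1, 2): 27 + (-8) + (-7) + 10 = 22
σ = (0, 3, 2, 1): 27 + (-8) + (-2) + (-5) = 12
σ = (1, 0, 2, 3): 2 + 12 + (-2) + 21 = 33
σ = (1, 0, 3, 2): 2 + 12 + (-3) + 10 = 21
σ = (1, 2, 0, 3): 2 + 27 + (-9) + 21 = 41
σ = (1, 2, 3, 0): 2 + 27 + (-3) + 27 = 53
σ = (1, 3, 0, 2): 2 + (-8) + (-9) + 10 = -5
σ = (1, 3, 2, 0): 2 + (-8) + (-2) + 27 = 19
σ = (2, 0, 1, 3): 17 + 12 + (-7) + 21 = 43
σ = (2, 0, 3, 1): 17 + 12 + (-3) + (-5) = 21
σ = (2, 1, 0, 3): 17 + 18 + (-9) + 21 = 47
σ = (2, 1, 3, 0): 17 + 18 + (-3) + 27 = 59
σ = (2, 3, 0, 1): 17 + (-8) + (-9) + (-5) = -5
σ = (2, 3, 1, 0): 17 + (-8) + (-7) + 27 = 29
σ = (3, 0, 1, 2): 7 + 12 + (-7) + 10 = 22
σ = (3, 0, 2, 1): 7 + 12 + (-2) + (-5) = 12
σ = (3, 1, 0, 2): 7 + 18 + (-9) + 10 = 26
σ = (3, 1, 2, 0): 7 + 18 + (-2) + 27 = 50
σ = (3, 2, 0, 1): 7 + 27 + (-9) + (-5) = 20
σ = (3, 2, 1, 0): 7 + 27 + (-7) + 27 = 54
Optimal value attained by: σ = (1, 3, 0, 2).
Answer: det⊕(M) = -5; verdict: SINGULAR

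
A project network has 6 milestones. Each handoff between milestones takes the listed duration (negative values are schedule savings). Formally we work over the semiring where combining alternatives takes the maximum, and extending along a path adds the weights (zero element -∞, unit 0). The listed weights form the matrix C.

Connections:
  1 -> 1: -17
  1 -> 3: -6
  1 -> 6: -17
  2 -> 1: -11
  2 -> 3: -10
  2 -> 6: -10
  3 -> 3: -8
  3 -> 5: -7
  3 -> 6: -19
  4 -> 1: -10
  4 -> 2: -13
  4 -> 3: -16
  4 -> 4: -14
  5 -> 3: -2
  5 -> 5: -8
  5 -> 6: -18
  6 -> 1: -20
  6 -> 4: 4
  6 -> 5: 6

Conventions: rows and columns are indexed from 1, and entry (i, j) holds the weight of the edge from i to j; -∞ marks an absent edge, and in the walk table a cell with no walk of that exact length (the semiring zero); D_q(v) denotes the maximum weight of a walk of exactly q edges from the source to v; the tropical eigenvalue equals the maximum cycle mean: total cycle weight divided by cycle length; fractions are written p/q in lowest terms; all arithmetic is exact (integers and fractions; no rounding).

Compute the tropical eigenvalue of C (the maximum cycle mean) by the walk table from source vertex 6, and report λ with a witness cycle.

q=0: [-∞, -∞, -∞, -∞, -∞, 0]
q=1: [-20, -∞, -∞, 4, 6, -∞]
q=2: [-6, -9, 4, -10, -2, -12]
q=3: [-20, -23, -4, -8, -3, -15]
q=4: [-18, -21, -5, -11, -9, -21]
q=5: [-21, -24, -11, -17, -12, -24]
q=6: [-27, -30, -14, -20, -18, -30]
Optimal cycle mean attained by: cycle 3->5->3, total (-7) + (-2), length 2.
Answer: λ = -9/2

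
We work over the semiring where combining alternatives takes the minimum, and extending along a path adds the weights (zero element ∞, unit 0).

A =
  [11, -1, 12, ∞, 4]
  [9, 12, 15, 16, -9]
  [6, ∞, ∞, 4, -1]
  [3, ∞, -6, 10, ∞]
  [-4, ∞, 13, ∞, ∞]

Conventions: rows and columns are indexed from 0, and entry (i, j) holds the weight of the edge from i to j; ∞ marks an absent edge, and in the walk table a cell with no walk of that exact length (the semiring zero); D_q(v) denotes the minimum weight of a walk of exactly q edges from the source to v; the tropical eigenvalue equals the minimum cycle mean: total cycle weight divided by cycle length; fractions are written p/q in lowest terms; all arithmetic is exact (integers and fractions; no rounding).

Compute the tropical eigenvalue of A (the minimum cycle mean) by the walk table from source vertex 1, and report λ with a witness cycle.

q=0: [∞, 0, ∞, ∞, ∞]
q=1: [9, 12, 15, 16, -9]
q=2: [-13, 8, 4, 19, 3]
q=3: [-2, -14, -1, 8, -9]
q=4: [-13, -3, 1, 2, -23]
q=5: [-27, -14, -10, 5, -12]
Optimal cycle mean attained by: cycle 0->1->4->0, total (-1) + (-9) + (-4), length 3.
Answer: λ = -14/3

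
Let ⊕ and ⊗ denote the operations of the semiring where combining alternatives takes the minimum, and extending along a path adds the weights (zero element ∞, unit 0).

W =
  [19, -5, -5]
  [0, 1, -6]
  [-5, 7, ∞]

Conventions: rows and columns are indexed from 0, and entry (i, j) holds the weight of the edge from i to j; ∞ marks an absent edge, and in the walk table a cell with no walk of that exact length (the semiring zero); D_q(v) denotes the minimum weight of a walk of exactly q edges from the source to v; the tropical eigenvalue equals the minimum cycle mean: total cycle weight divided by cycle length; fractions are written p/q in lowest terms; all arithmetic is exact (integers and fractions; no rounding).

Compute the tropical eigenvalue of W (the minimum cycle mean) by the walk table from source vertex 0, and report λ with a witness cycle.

q=0: [0, ∞, ∞]
q=1: [19, -5, -5]
q=2: [-10, -4, -11]
q=3: [-16, -15, -15]
Optimal cycle mean attained by: cycle 0->1->2->0, total (-5) + (-6) + (-5), length 3.
Answer: λ = -16/3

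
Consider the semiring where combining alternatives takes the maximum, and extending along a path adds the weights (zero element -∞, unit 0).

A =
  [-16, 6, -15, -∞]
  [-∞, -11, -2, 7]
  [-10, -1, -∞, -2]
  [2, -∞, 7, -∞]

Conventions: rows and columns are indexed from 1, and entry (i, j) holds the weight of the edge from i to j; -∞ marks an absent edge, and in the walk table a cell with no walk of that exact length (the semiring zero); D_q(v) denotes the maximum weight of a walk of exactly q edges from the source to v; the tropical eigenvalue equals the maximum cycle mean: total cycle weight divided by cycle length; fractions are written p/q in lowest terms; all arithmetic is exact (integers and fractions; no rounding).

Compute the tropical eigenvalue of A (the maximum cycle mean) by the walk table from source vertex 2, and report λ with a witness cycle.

q=0: [-∞, 0, -∞, -∞]
q=1: [-∞, -11, -2, 7]
q=2: [9, -3, 14, -4]
q=3: [4, 15, 3, 12]
q=4: [14, 10, 19, 22]
Optimal cycle mean attained by: cycle 1->2->4->1, total 6 + 7 + 2, length 3.
Answer: λ = 5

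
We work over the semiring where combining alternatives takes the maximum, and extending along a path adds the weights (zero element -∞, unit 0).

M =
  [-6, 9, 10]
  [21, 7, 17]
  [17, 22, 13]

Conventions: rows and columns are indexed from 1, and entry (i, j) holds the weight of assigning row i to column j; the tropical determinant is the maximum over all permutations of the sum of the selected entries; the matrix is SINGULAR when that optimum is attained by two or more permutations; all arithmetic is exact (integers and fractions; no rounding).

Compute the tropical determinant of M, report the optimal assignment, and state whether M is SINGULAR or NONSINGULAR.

σ = (1, 2, 3): (-6) + 7 + 13 = 14
σ = (1, 3, 2): (-6) + 17 + 22 = 33
σ = (2, 1, 3): 9 + 21 + 13 = 43
σ = (2, 3, 1): 9 + 17 + 17 = 43
σ = (3, 1, 2): 10 + 21 + 22 = 53
σ = (3, 2, 1): 10 + 7 + 17 = 34
Optimal value attained by: σ = (3, 1, 2).
Answer: det⊕(M) = 53; verdict: NONSINGULAR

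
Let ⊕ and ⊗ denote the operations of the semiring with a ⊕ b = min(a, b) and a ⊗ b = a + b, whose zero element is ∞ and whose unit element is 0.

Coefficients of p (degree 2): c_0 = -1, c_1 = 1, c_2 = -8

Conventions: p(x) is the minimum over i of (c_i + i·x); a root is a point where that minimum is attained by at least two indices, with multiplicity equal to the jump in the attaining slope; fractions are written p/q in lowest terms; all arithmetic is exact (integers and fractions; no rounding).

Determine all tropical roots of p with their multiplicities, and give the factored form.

hull edge (i=0, c=-1) to (i=2, c=-8): slope -7/2, span 2
Factored form: p(x) = -8 ⊗ (x ⊕ 7/2) ⊗ (x ⊕ 7/2)
Answer: roots = 7/2 (mult 2)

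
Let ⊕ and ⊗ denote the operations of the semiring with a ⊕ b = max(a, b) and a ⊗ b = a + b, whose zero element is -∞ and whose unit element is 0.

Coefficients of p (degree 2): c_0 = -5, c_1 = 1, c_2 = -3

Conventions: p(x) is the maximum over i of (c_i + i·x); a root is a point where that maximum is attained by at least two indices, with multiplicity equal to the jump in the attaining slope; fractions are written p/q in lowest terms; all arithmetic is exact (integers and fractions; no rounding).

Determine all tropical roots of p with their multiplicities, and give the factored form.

hull edge (i=0, c=-5) to (i=1, c=1): slope 6, span 1
hull edge (i=1, c=1) to (i=2, c=-3): slope -4, span 1
Factored form: p(x) = -3 ⊗ (x ⊕ (-6)) ⊗ (x ⊕ 4)
Answer: roots = -6 (mult 1), 4 (mult 1)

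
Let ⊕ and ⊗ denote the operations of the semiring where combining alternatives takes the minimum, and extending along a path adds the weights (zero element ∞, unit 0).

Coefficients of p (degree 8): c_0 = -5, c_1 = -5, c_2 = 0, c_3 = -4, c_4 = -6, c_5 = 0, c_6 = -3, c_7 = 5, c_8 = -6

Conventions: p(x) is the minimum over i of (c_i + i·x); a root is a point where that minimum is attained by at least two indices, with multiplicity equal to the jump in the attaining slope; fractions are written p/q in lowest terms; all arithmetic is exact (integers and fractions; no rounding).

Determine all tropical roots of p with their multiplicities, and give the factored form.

hull edge (i=0, c=-5) to (i=4, c=-6): slope -1/4, span 4
hull edge (i=4, c=-6) to (i=8, c=-6): slope 0, span 4
Factored form: p(x) = -6 ⊗ (x ⊕ 0) ⊗ (x ⊕ 0) ⊗ (x ⊕ 0) ⊗ (x ⊕ 0) ⊗ (x ⊕ 1/4) ⊗ (x ⊕ 1/4) ⊗ (x ⊕ 1/4) ⊗ (x ⊕ 1/4)
Answer: roots = 0 (mult 4), 1/4 (mult 4)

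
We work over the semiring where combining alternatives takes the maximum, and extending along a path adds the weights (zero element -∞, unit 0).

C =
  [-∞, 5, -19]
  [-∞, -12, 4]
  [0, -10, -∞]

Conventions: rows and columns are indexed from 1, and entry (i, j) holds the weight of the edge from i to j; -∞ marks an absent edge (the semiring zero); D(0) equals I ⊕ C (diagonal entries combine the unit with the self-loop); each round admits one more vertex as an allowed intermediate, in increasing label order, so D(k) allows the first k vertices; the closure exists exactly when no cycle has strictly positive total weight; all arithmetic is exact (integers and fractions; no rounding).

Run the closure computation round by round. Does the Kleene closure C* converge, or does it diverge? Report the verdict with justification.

D(0):
  [0, 5, -19]
  [-∞, 0, 4]
  [0, -10, 0]
D(1):
  [0, 5, -19]
  [-∞, 0, 4]
  [0, 5, 0]
Detection: at round 2, diagonal entry (3, 3) turns strictly positive.
Key observation: the cycle 3->1->2->3 has total weight 0 + 5 + 4, which is strictly positive.
Answer: DIVERGES — positive cycle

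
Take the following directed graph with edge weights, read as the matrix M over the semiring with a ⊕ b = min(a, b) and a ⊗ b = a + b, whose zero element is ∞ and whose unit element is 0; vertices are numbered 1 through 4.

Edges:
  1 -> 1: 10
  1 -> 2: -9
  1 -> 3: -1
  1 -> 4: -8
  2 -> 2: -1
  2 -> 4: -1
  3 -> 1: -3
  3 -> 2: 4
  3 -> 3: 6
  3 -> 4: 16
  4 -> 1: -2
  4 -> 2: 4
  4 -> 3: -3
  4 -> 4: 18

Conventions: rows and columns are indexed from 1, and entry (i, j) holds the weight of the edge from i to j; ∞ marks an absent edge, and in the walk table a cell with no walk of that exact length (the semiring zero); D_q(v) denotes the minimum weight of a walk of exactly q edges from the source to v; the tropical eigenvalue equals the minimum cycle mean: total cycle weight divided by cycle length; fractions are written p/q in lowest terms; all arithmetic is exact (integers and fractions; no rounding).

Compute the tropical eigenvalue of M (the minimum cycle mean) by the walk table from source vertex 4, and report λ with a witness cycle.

q=0: [∞, ∞, ∞, 0]
q=1: [-2, 4, -3, 18]
q=2: [-6, -11, -3, -10]
q=3: [-12, -15, -13, -14]
q=4: [-16, -21, -17, -20]
Optimal cycle mean attained by: cycle 1->4->1, total (-8) + (-2), length 2.
Answer: λ = -5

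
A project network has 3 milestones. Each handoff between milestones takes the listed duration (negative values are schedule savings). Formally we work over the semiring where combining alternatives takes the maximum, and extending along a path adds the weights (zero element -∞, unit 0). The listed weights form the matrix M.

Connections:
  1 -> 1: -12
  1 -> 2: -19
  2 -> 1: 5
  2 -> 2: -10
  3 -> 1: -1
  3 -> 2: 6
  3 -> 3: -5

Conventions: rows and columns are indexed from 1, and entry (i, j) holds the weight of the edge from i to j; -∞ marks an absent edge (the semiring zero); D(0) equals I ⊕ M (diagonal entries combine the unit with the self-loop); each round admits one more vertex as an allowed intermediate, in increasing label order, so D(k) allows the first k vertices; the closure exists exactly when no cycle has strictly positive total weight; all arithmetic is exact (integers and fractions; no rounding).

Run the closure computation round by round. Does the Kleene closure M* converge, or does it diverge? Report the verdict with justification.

D(0):
  [0, -19, -∞]
  [5, 0, -∞]
  [-1, 6, 0]
D(1):
  [0, -19, -∞]
  [5, 0, -∞]
  [-1, 6, 0]
D(2):
  [0, -19, -∞]
  [5, 0, -∞]
  [11, 6, 0]
D(3):
  [0, -19, -∞]
  [5, 0, -∞]
  [11, 6, 0]
Key observation: every diagonal entry stays at the unit through all rounds, so no improving cycle exists.
Answer: CONVERGES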